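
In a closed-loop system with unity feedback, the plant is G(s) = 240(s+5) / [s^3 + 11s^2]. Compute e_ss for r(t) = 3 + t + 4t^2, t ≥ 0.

Lowest-order denominator term is 11s^2, so the open loop has 2 poles at the origin → type 2 system. Treating each term separately:
  • 3: tracked with zero error.
  • t: tracked with zero error.
  • 4t^2: e_ss = 8/K_a with K_a=1200/11 → 11/150.
Total e_ss = 11/150.

11/150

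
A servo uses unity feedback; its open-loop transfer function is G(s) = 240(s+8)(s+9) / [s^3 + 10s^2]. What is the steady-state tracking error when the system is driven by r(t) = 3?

Factoring s^2 from the denominator leaves a polynomial with constant term 10, so the system is type 2.
K_p = ∞ for a type-2 system; e_ss to a step is zero.

0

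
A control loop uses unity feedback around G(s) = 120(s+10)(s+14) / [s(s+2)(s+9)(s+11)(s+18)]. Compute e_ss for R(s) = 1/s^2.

The open loop has one pole at the origin → type 1 system.
K_v = lim_{s→0} s·G(s) = 120·10·14 / (2·9·11·18) = 1400/297.
e_ss = 1/K_v = 1/(1400/297) = 297/1400.

297/1400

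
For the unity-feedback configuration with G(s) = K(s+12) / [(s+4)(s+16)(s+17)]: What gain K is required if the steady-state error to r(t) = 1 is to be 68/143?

100

No free integrators in G(s): this is a type 0 system.
K_p = lim_{s→0} G(s) = K·12 / (4·16·17) = (3/272)·K.
e_ss = 1/(1 + K_p) = 68/143 ⇒ 1 + (3/272)·K = 143/68 ⇒ K = 100.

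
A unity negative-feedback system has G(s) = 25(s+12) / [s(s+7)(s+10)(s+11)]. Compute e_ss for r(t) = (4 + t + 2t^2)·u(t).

One free integrator in G(s): this is a type 1 system. By superposition:
  • 4: tracked with zero error.
  • t: e_ss = 1/K_v with K_v=30/77 → 77/30.
  • 2t^2: a type-1 system cannot track it, e_ss → ∞.
The unbounded component dominates.

infinity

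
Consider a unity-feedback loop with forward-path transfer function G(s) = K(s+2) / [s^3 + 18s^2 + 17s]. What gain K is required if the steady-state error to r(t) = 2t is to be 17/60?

60

Lowest-order denominator term is 17s, so the open loop has 1 pole at the origin → type 1 system.
K_v = lim_{s→0} s·G(s) = K·2 / 17 = (2/17)·K.
e_ss = 2/K_v = 17/60 ⇒ K_v = 120/17 ⇒ K = (120/17)/(2/17) = 60.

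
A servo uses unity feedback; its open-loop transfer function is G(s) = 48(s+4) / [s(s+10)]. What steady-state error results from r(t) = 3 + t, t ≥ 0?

The open loop has one pole at the origin → type 1 system. Treating each term separately:
  • 3: tracked with zero error.
  • t: e_ss = 1/K_v with K_v=19.2 → 5/96.
Total e_ss = 5/96.

5/96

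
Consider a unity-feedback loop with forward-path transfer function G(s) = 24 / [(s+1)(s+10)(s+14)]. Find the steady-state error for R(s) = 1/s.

No free integrators in G(s): this is a type 0 system.
K_p = lim_{s→0} G(s) = 24 / (1·10·14) = 6/35.
e_ss = 1/(1 + K_p) = 1/(41/35) = 35/41.

35/41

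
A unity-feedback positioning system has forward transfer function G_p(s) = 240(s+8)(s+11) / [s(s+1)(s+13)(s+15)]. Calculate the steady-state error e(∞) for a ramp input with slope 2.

G_p(s) has one factor of s in the denominator, so the system is type 1.
K_v = lim_{s→0} s·G_p(s) = 240·8·11 / (1·13·15) = 1408/13.
e_ss = 2/K_v = 2/(1408/13) = 13/704.

13/704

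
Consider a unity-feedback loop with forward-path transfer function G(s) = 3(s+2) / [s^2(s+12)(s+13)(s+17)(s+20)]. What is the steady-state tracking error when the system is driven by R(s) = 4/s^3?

The open loop has two poles at the origin → type 2 system.
K_a = lim_{s→0} s^2·G(s) = 3·2 / (12·13·17·20) = 1/8840.
r(t) = 2t^2 gives R(s) = 4/s^3.
e_ss = 4/K_a = 4/(1/8840) = 35360.

35360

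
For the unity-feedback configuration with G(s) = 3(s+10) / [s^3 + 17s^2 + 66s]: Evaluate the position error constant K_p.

infinity

K_p = lim_{s→0} G(s); with 1 pole at the origin the limit diverges, so K_p = ∞.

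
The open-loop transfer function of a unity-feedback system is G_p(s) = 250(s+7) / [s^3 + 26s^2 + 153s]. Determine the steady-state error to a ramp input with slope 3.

The denominator has no term below 153s — 1 pole at s=0, type 1.
K_v = lim_{s→0} s·G_p(s) = 250·7 / 153 = 1750/153.
e_ss = 3/K_v = 3/(1750/153) = 459/1750.

459/1750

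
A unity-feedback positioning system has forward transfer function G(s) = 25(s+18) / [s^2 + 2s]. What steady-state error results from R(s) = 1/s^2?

Lowest-order denominator term is 2s, so the open loop has 1 pole at the origin → type 1 system.
K_v = lim_{s→0} s·G(s) = 25·18 / 2 = 225.
e_ss = 1/K_v = 1/225.

1/225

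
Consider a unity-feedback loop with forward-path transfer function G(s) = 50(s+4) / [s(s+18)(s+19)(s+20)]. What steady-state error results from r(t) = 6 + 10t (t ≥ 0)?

System type = 1 (one pole at s=0). Taking each input component in turn:
  • 6: tracked with zero error.
  • 10t: e_ss = 10/K_v with K_v=5/171 → 342.
Total e_ss = 342.

342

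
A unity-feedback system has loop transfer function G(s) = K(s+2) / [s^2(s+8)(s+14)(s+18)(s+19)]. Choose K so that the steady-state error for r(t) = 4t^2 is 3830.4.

40

G(s) has two factors of s in the denominator, so the system is type 2.
K_a = lim_{s→0} s^2·G(s) = K·2 / (8·14·18·19) = (1/19152)·K.
e_ss = 8/K_a = 3830.4 ⇒ K_a = 5/2394 ⇒ K = (5/2394)/(1/19152) = 40.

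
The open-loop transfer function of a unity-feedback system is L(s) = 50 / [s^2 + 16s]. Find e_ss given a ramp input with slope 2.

Factoring s from the denominator leaves a polynomial with constant term 16, so the system is type 1.
K_v = lim_{s→0} s·L(s) = 50 / 16 = 3.125.
e_ss = 2/K_v = 2/3.125 = 0.64.

0.64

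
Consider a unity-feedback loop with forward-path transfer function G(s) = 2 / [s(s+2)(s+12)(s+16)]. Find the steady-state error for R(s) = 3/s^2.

576

System type = 1 (one pole at s=0).
K_v = lim_{s→0} s·G(s) = 2 / (2·12·16) = 1/192.
e_ss = 3/K_v = 3/(1/192) = 576.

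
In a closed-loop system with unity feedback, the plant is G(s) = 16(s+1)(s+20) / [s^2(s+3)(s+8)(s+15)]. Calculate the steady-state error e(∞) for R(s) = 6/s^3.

6.75

Two free integrators in G(s): this is a type 2 system.
K_a = lim_{s→0} s^2·G(s) = 16·1·20 / (3·8·15) = 8/9.
r(t) = 3t^2 gives R(s) = 6/s^3.
e_ss = 6/K_a = 6/(8/9) = 6.75.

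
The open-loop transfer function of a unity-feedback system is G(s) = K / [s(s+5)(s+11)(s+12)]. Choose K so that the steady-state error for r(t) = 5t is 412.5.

8

One free integrator in G(s): this is a type 1 system.
K_v = lim_{s→0} s·G(s) = K / (5·11·12) = (1/660)·K.
e_ss = 5/K_v = 412.5 ⇒ K_v = 2/165 ⇒ K = (2/165)/(1/660) = 8.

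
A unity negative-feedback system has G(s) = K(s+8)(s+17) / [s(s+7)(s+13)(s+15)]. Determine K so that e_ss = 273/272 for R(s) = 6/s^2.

One free integrator in G(s): this is a type 1 system.
K_v = lim_{s→0} s·G(s) = K·8·17 / (7·13·15) = (136/1365)·K.
e_ss = 6/K_v = 273/272 ⇒ K_v = 544/91 ⇒ K = (544/91)/(136/1365) = 60.

60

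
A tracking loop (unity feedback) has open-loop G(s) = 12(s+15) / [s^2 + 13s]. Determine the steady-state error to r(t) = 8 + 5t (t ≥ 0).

Factoring s from the denominator leaves a polynomial with constant term 13, so the system is type 1. Taking each input component in turn:
  • 8: tracked with zero error.
  • 5t: e_ss = 5/K_v with K_v=180/13 → 13/36.
Total e_ss = 13/36.

13/36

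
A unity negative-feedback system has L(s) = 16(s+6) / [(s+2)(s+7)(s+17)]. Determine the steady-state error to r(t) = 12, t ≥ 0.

System type = 0 (no poles at s=0).
K_p = lim_{s→0} L(s) = 16·6 / (2·7·17) = 48/119.
e_ss = 12/(1 + K_p) = 12/(167/119) = 1428/167.

1428/167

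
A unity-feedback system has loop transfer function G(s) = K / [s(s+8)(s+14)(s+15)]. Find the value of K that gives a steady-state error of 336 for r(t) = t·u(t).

5

G(s) has one factor of s in the denominator, so the system is type 1.
K_v = lim_{s→0} s·G(s) = K / (8·14·15) = (1/1680)·K.
e_ss = 1/K_v = 336 ⇒ K_v = 1/336 ⇒ K = (1/336)/(1/1680) = 5.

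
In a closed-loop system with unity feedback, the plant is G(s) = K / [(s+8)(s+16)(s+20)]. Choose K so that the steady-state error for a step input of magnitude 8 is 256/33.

80

G(s) has no factors of s in the denominator, so the system is type 0.
K_p = lim_{s→0} G(s) = K / (8·16·20) = (1/2560)·K.
e_ss = 8/(1 + K_p) = 256/33 ⇒ 1 + (1/2560)·K = 33/32 ⇒ K = 80.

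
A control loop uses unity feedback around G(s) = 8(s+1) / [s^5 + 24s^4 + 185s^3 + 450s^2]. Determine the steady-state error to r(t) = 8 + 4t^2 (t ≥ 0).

450

Lowest-order denominator term is 450s^2, so the open loop has 2 poles at the origin → type 2 system. Taking each input component in turn:
  • 8: tracked with zero error.
  • 4t^2: e_ss = 8/K_a with K_a=4/225 → 450.
Total e_ss = 450.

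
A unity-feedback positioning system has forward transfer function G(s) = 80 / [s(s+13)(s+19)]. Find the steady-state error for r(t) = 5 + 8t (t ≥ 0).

24.7

G(s) has one factor of s in the denominator, so the system is type 1. Taking each input component in turn:
  • 5: tracked with zero error.
  • 8t: e_ss = 8/K_v with K_v=80/247 → 24.7.
Total e_ss = 24.7.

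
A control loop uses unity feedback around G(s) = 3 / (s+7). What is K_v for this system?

System type = 0 (no poles at s=0).
K_v = lim_{s→0} s·G(s) = 0 (the extra factor of s kills the finite limit).

0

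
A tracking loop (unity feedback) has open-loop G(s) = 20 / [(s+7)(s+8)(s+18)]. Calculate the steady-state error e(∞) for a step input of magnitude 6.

1512/257

The open loop has no poles at the origin → type 0 system.
K_p = lim_{s→0} G(s) = 20 / (7·8·18) = 5/252.
e_ss = 6/(1 + K_p) = 6/(257/252) = 1512/257.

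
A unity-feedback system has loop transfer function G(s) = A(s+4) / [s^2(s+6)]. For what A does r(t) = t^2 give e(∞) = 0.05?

60

System type = 2 (two poles at s=0).
K_a = lim_{s→0} s^2·G(s) = A·4 / (6) = (2/3)·A.
e_ss = 2/K_a = 0.05 ⇒ K_a = 40 ⇒ A = 40/(2/3) = 60.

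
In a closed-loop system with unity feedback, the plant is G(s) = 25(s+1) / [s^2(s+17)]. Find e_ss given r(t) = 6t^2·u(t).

G(s) has two factors of s in the denominator, so the system is type 2.
K_a = lim_{s→0} s^2·G(s) = 25·1 / (17) = 25/17.
r(t) = 6t^2 gives R(s) = 12/s^3.
e_ss = 12/K_a = 12/(25/17) = 8.16.

8.16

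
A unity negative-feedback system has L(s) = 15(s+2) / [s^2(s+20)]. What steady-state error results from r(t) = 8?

0

The open loop has two poles at the origin → type 2 system.
K_p = ∞ for a type-2 system; e_ss to a step is zero.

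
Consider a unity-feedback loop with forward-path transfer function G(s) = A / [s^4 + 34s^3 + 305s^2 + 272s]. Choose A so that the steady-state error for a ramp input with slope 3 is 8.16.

100

The denominator has no term below 272s — 1 pole at s=0, type 1.
K_v = lim_{s→0} s·G(s) = A / 272 = (1/272)·A.
e_ss = 3/K_v = 8.16 ⇒ K_v = 25/68 ⇒ A = (25/68)/(1/272) = 100.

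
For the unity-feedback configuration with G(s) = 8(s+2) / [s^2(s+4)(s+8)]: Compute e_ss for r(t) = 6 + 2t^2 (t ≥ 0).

The open loop has two poles at the origin → type 2 system. By superposition:
  • 6: tracked with zero error.
  • 2t^2: e_ss = 4/K_a with K_a=0.5 → 8.
Total e_ss = 8.

8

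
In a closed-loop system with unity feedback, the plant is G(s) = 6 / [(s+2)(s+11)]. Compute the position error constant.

3/11

The open loop has no poles at the origin → type 0 system.
K_p = lim_{s→0} G(s) = 6 / (2·11) = 3/11.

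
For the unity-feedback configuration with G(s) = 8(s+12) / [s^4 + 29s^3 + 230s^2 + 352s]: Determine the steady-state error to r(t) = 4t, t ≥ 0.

44/3

The denominator has no term below 352s — 1 pole at s=0, type 1.
K_v = lim_{s→0} s·G(s) = 8·12 / 352 = 3/11.
e_ss = 4/K_v = 4/(3/11) = 44/3.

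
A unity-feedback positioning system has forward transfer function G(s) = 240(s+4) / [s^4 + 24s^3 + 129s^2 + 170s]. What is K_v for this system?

96/17

The denominator has no term below 170s — 1 pole at s=0, type 1.
K_v = lim_{s→0} s·G(s) = 240·4 / 170 = 96/17.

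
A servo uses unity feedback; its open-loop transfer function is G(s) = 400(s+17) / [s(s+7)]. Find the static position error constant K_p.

K_p = lim_{s→0} G(s); with 1 pole at the origin the limit diverges, so K_p = ∞.

infinity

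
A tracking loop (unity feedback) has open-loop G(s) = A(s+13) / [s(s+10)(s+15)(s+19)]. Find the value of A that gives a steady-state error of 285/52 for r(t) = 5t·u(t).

The open loop has one pole at the origin → type 1 system.
K_v = lim_{s→0} s·G(s) = A·13 / (10·15·19) = (13/2850)·A.
e_ss = 5/K_v = 285/52 ⇒ K_v = 52/57 ⇒ A = (52/57)/(13/2850) = 200.

200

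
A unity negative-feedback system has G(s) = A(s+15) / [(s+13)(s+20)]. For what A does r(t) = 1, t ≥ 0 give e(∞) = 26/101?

No free integrators in G(s): this is a type 0 system.
K_p = lim_{s→0} G(s) = A·15 / (13·20) = (3/52)·A.
e_ss = 1/(1 + K_p) = 26/101 ⇒ 1 + (3/52)·A = 101/26 ⇒ A = 50.

50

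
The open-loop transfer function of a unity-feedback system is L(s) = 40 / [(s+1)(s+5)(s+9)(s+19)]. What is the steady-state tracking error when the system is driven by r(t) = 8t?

infinity

The open loop has no poles at the origin → type 0 system.
K_v = lim_{s→0} s·L(s) = 0; the steady-state error to this ramp input grows without bound.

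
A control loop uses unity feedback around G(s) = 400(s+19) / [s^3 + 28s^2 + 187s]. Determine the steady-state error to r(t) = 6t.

561/3800

Lowest-order denominator term is 187s, so the open loop has 1 pole at the origin → type 1 system.
K_v = lim_{s→0} s·G(s) = 400·19 / 187 = 7600/187.
e_ss = 6/K_v = 6/(7600/187) = 561/3800.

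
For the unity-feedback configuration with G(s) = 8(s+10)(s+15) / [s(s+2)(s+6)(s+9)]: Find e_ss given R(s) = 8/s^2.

0.72

System type = 1 (one pole at s=0).
K_v = lim_{s→0} s·G(s) = 8·10·15 / (2·6·9) = 100/9.
e_ss = 8/K_v = 8/(100/9) = 0.72.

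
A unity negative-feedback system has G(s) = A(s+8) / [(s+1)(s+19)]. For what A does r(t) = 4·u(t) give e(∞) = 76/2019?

No free integrators in G(s): this is a type 0 system.
K_p = lim_{s→0} G(s) = A·8 / (1·19) = (8/19)·A.
e_ss = 4/(1 + K_p) = 76/2019 ⇒ 1 + (8/19)·A = 2019/19 ⇒ A = 250.

250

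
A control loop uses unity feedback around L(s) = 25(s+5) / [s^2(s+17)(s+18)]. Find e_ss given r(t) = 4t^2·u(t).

The open loop has two poles at the origin → type 2 system.
K_a = lim_{s→0} s^2·L(s) = 25·5 / (17·18) = 125/306.
r(t) = 4t^2 gives R(s) = 8/s^3.
e_ss = 8/K_a = 8/(125/306) = 19.584.

19.584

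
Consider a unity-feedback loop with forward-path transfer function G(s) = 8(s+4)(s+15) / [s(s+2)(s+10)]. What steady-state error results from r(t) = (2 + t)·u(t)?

G(s) has one factor of s in the denominator, so the system is type 1. Taking each input component in turn:
  • 2: tracked with zero error.
  • t: e_ss = 1/K_v with K_v=24 → 1/24.
Total e_ss = 1/24.

1/24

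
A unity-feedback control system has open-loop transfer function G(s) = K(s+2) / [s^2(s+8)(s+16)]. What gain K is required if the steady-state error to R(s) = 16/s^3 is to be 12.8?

80

The open loop has two poles at the origin → type 2 system.
K_a = lim_{s→0} s^2·G(s) = K·2 / (8·16) = (1/64)·K.
e_ss = 16/K_a = 12.8 ⇒ K_a = 1.25 ⇒ K = 1.25/(1/64) = 80.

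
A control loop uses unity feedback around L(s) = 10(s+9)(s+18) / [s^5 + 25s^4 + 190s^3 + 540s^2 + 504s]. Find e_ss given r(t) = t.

14/45

Lowest-order denominator term is 504s, so the open loop has 1 pole at the origin → type 1 system.
K_v = lim_{s→0} s·L(s) = 10·9·18 / 504 = 45/14.
e_ss = 1/K_v = 1/(45/14) = 14/45.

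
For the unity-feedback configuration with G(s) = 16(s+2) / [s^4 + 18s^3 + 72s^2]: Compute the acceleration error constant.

The denominator has no term below 72s^2 — 2 poles at s=0, type 2.
K_a = lim_{s→0} s^2·G(s) = 16·2 / 72 = 4/9.

4/9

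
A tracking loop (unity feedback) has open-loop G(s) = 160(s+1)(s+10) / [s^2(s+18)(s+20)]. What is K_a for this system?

40/9

Two free integrators in G(s): this is a type 2 system.
K_a = lim_{s→0} s^2·G(s) = 160·1·10 / (18·20) = 40/9.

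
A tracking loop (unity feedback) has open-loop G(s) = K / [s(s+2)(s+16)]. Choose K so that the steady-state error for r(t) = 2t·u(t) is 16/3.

The open loop has one pole at the origin → type 1 system.
K_v = lim_{s→0} s·G(s) = K / (2·16) = (1/32)·K.
e_ss = 2/K_v = 16/3 ⇒ K_v = 0.375 ⇒ K = 0.375/(1/32) = 12.

12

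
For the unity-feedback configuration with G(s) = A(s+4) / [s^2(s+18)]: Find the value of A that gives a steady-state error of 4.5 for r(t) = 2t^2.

G(s) has two factors of s in the denominator, so the system is type 2.
K_a = lim_{s→0} s^2·G(s) = A·4 / (18) = (2/9)·A.
e_ss = 4/K_a = 4.5 ⇒ K_a = 8/9 ⇒ A = (8/9)/(2/9) = 4.

4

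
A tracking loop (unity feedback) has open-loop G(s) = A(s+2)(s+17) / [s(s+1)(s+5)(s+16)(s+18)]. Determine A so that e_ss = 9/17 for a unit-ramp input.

80

One free integrator in G(s): this is a type 1 system.
K_v = lim_{s→0} s·G(s) = A·2·17 / (1·5·16·18) = (17/720)·A.
e_ss = 1/K_v = 9/17 ⇒ K_v = 17/9 ⇒ A = (17/9)/(17/720) = 80.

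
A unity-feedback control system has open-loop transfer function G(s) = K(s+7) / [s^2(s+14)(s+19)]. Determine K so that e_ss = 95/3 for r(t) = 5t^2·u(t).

12

G(s) has two factors of s in the denominator, so the system is type 2.
K_a = lim_{s→0} s^2·G(s) = K·7 / (14·19) = (1/38)·K.
e_ss = 10/K_a = 95/3 ⇒ K_a = 6/19 ⇒ K = (6/19)/(1/38) = 12.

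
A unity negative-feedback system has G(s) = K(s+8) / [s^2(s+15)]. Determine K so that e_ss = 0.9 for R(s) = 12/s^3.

25

Two free integrators in G(s): this is a type 2 system.
K_a = lim_{s→0} s^2·G(s) = K·8 / (15) = (8/15)·K.
e_ss = 12/K_a = 0.9 ⇒ K_a = 40/3 ⇒ K = (40/3)/(8/15) = 25.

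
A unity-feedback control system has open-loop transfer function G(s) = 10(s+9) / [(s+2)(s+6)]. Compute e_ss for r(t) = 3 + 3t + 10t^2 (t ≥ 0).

No free integrators in G(s): this is a type 0 system. Taking each input component in turn:
  • 3: e_ss = 3/(1+K_p) with K_p=7.5 → 6/17.
  • 3t: a type-0 system cannot track it, e_ss → ∞.
  • 10t^2: a type-0 system cannot track it, e_ss → ∞.
The unbounded component dominates.

infinity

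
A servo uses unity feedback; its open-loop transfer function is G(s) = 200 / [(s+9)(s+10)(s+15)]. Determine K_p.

4/27

System type = 0 (no poles at s=0).
K_p = lim_{s→0} G(s) = 200 / (9·10·15) = 4/27.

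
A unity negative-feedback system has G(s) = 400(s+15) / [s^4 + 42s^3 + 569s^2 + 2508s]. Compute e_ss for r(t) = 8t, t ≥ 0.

3.344

The denominator has no term below 2508s — 1 pole at s=0, type 1.
K_v = lim_{s→0} s·G(s) = 400·15 / 2508 = 500/209.
e_ss = 8/K_v = 8/(500/209) = 3.344.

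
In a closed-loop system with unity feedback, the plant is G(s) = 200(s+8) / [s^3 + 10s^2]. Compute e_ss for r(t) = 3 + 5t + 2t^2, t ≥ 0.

0.025

Lowest-order denominator term is 10s^2, so the open loop has 2 poles at the origin → type 2 system. Treating each term separately:
  • 3: tracked with zero error.
  • 5t: tracked with zero error.
  • 2t^2: e_ss = 4/K_a with K_a=160 → 0.025.
Total e_ss = 0.025.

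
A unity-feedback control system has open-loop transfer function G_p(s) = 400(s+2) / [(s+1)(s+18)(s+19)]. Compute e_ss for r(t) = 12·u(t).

2052/571

System type = 0 (no poles at s=0).
K_p = lim_{s→0} G_p(s) = 400·2 / (1·18·19) = 400/171.
e_ss = 12/(1 + K_p) = 12/(571/171) = 2052/571.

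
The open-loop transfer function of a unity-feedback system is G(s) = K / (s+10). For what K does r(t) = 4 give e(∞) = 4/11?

100

G(s) has no factors of s in the denominator, so the system is type 0.
K_p = lim_{s→0} G(s) = K / (10) = 0.1·K.
e_ss = 4/(1 + K_p) = 4/11 ⇒ 1 + 0.1·K = 11 ⇒ K = 100.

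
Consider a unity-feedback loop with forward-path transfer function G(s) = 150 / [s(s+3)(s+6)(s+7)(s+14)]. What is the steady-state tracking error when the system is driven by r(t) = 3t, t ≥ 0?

System type = 1 (one pole at s=0).
K_v = lim_{s→0} s·G(s) = 150 / (3·6·7·14) = 25/294.
e_ss = 3/K_v = 3/(25/294) = 35.28.

35.28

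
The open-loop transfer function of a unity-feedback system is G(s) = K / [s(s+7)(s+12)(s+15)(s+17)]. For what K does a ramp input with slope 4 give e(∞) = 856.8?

One free integrator in G(s): this is a type 1 system.
K_v = lim_{s→0} s·G(s) = K / (7·12·15·17) = (1/21420)·K.
e_ss = 4/K_v = 856.8 ⇒ K_v = 5/1071 ⇒ K = (5/1071)/(1/21420) = 100.

100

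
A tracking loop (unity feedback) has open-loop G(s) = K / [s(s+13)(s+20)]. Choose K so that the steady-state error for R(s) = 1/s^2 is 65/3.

One free integrator in G(s): this is a type 1 system.
K_v = lim_{s→0} s·G(s) = K / (13·20) = (1/260)·K.
e_ss = 1/K_v = 65/3 ⇒ K_v = 3/65 ⇒ K = (3/65)/(1/260) = 12.

12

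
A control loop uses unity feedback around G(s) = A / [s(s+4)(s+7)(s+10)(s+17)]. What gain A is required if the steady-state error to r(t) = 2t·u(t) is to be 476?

One free integrator in G(s): this is a type 1 system.
K_v = lim_{s→0} s·G(s) = A / (4·7·10·17) = (1/4760)·A.
e_ss = 2/K_v = 476 ⇒ K_v = 1/238 ⇒ A = (1/238)/(1/4760) = 20.

20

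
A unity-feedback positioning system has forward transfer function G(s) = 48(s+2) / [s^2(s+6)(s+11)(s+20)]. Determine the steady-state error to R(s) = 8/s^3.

110

System type = 2 (two poles at s=0).
K_a = lim_{s→0} s^2·G(s) = 48·2 / (6·11·20) = 4/55.
r(t) = 4t^2 gives R(s) = 8/s^3.
e_ss = 8/K_a = 8/(4/55) = 110.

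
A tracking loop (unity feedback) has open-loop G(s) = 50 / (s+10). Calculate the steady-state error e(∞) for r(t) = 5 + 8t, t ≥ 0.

infinity

G(s) has no factors of s in the denominator, so the system is type 0. Taking each input component in turn:
  • 5: e_ss = 5/(1+K_p) with K_p=5 → 5/6.
  • 8t: a type-0 system cannot track it, e_ss → ∞.
The unbounded component dominates.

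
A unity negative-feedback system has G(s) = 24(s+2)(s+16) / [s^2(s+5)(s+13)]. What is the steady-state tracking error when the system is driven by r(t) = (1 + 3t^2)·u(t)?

Two free integrators in G(s): this is a type 2 system. Treating each term separately:
  • 1: tracked with zero error.
  • 3t^2: e_ss = 6/K_a with K_a=768/65 → 65/128.
Total e_ss = 65/128.

65/128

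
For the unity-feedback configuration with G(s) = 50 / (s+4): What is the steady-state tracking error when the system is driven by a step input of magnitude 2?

G(s) has no factors of s in the denominator, so the system is type 0.
K_p = lim_{s→0} G(s) = 50 / (4) = 12.5.
e_ss = 2/(1 + K_p) = 2/13.5 = 4/27.

4/27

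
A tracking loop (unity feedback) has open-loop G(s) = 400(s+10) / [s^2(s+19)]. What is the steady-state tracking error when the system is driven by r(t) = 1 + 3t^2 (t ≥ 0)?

G(s) has two factors of s in the denominator, so the system is type 2. Treating each term separately:
  • 1: tracked with zero error.
  • 3t^2: e_ss = 6/K_a with K_a=4000/19 → 0.0285.
Total e_ss = 0.0285.

0.0285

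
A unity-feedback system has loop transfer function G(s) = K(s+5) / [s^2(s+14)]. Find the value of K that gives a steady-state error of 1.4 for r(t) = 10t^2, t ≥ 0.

G(s) has two factors of s in the denominator, so the system is type 2.
K_a = lim_{s→0} s^2·G(s) = K·5 / (14) = (5/14)·K.
e_ss = 20/K_a = 1.4 ⇒ K_a = 100/7 ⇒ K = (100/7)/(5/14) = 40.

40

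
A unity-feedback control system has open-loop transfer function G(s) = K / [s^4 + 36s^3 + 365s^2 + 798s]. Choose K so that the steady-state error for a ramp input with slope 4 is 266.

12

Factoring s from the denominator leaves a polynomial with constant term 798, so the system is type 1.
K_v = lim_{s→0} s·G(s) = K / 798 = (1/798)·K.
e_ss = 4/K_v = 266 ⇒ K_v = 2/133 ⇒ K = (2/133)/(1/798) = 12.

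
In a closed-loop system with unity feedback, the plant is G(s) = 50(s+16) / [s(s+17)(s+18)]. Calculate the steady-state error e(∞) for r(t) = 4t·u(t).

The open loop has one pole at the origin → type 1 system.
K_v = lim_{s→0} s·G(s) = 50·16 / (17·18) = 400/153.
e_ss = 4/K_v = 4/(400/153) = 1.53.

1.53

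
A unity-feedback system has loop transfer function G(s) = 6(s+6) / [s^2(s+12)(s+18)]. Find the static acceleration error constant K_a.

1/6

Two free integrators in G(s): this is a type 2 system.
K_a = lim_{s→0} s^2·G(s) = 6·6 / (12·18) = 1/6.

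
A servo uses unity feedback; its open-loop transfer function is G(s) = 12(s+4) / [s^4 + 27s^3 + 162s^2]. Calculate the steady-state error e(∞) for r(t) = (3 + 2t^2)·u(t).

13.5

Lowest-order denominator term is 162s^2, so the open loop has 2 poles at the origin → type 2 system. Treating each term separately:
  • 3: tracked with zero error.
  • 2t^2: e_ss = 4/K_a with K_a=8/27 → 13.5.
Total e_ss = 13.5.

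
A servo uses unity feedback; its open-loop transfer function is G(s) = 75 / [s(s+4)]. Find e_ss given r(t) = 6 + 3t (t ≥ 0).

The open loop has one pole at the origin → type 1 system. Taking each input component in turn:
  • 6: tracked with zero error.
  • 3t: e_ss = 3/K_v with K_v=18.75 → 0.16.
Total e_ss = 0.16.

0.16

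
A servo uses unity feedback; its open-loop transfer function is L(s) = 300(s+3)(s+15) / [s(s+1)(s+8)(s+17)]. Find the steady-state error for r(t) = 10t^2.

System type = 1 (one pole at s=0).
K_a = lim_{s→0} s^2·L(s) = 0; the steady-state error to this parabolic input grows without bound.

infinity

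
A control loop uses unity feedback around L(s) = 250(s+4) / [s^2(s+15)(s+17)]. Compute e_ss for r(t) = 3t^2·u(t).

The open loop has two poles at the origin → type 2 system.
K_a = lim_{s→0} s^2·L(s) = 250·4 / (15·17) = 200/51.
r(t) = 3t^2 gives R(s) = 6/s^3.
e_ss = 6/K_a = 6/(200/51) = 1.53.

1.53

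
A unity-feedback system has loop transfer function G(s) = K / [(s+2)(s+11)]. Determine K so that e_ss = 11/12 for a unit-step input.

System type = 0 (no poles at s=0).
K_p = lim_{s→0} G(s) = K / (2·11) = (1/22)·K.
e_ss = 1/(1 + K_p) = 11/12 ⇒ 1 + (1/22)·K = 12/11 ⇒ K = 2.

2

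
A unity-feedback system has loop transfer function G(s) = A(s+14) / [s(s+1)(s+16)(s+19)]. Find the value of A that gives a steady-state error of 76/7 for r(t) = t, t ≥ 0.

2

System type = 1 (one pole at s=0).
K_v = lim_{s→0} s·G(s) = A·14 / (1·16·19) = (7/152)·A.
e_ss = 1/K_v = 76/7 ⇒ K_v = 7/76 ⇒ A = (7/76)/(7/152) = 2.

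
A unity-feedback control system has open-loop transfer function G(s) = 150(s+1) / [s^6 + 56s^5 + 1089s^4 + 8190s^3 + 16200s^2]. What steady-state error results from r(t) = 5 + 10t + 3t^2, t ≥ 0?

648

The denominator has no term below 16200s^2 — 2 poles at s=0, type 2. Treating each term separately:
  • 5: tracked with zero error.
  • 10t: tracked with zero error.
  • 3t^2: e_ss = 6/K_a with K_a=1/108 → 648.
Total e_ss = 648.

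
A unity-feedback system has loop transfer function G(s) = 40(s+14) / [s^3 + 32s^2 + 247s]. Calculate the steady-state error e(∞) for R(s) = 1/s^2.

Factoring s from the denominator leaves a polynomial with constant term 247, so the system is type 1.
K_v = lim_{s→0} s·G(s) = 40·14 / 247 = 560/247.
e_ss = 1/K_v = 1/(560/247) = 247/560.

247/560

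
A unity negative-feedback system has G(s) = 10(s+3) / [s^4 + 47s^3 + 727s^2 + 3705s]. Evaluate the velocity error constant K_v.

Factoring s from the denominator leaves a polynomial with constant term 3705, so the system is type 1.
K_v = lim_{s→0} s·G(s) = 10·3 / 3705 = 2/247.

2/247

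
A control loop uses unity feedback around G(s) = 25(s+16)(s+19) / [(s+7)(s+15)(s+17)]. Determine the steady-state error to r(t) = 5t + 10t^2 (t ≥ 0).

infinity

The open loop has no poles at the origin → type 0 system. Taking each input component in turn:
  • 5t: a type-0 system cannot track it, e_ss → ∞.
  • 10t^2: a type-0 system cannot track it, e_ss → ∞.
The unbounded component dominates.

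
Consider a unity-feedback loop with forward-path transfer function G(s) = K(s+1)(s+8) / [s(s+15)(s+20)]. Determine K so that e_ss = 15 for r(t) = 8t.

20

One free integrator in G(s): this is a type 1 system.
K_v = lim_{s→0} s·G(s) = K·1·8 / (15·20) = (2/75)·K.
e_ss = 8/K_v = 15 ⇒ K_v = 8/15 ⇒ K = (8/15)/(2/75) = 20.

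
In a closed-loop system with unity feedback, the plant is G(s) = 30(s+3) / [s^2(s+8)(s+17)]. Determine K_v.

infinity

K_v = lim_{s→0} s·G(s); with 2 poles at the origin the limit diverges, so K_v = ∞.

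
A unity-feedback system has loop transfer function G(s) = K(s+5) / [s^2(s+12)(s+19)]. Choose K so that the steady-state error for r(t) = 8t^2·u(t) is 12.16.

The open loop has two poles at the origin → type 2 system.
K_a = lim_{s→0} s^2·G(s) = K·5 / (12·19) = (5/228)·K.
e_ss = 16/K_a = 12.16 ⇒ K_a = 25/19 ⇒ K = (25/19)/(5/228) = 60.

60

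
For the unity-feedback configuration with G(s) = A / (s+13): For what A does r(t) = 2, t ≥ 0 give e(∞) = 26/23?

G(s) has no factors of s in the denominator, so the system is type 0.
K_p = lim_{s→0} G(s) = A / (13) = (1/13)·A.
e_ss = 2/(1 + K_p) = 26/23 ⇒ 1 + (1/13)·A = 23/13 ⇒ A = 10.

10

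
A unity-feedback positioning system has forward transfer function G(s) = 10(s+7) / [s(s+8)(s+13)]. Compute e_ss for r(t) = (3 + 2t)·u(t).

One free integrator in G(s): this is a type 1 system. Taking each input component in turn:
  • 3: tracked with zero error.
  • 2t: e_ss = 2/K_v with K_v=35/52 → 104/35.
Total e_ss = 104/35.

104/35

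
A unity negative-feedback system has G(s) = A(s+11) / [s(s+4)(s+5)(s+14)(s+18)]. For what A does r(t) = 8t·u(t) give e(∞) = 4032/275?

250

G(s) has one factor of s in the denominator, so the system is type 1.
K_v = lim_{s→0} s·G(s) = A·11 / (4·5·14·18) = (11/5040)·A.
e_ss = 8/K_v = 4032/275 ⇒ K_v = 275/504 ⇒ A = (275/504)/(11/5040) = 250.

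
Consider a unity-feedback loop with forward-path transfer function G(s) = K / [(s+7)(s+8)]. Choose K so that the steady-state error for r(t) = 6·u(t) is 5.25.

8

No free integrators in G(s): this is a type 0 system.
K_p = lim_{s→0} G(s) = K / (7·8) = (1/56)·K.
e_ss = 6/(1 + K_p) = 5.25 ⇒ 1 + (1/56)·K = 8/7 ⇒ K = 8.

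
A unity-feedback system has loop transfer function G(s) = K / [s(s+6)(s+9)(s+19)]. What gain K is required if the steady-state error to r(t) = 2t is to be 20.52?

System type = 1 (one pole at s=0).
K_v = lim_{s→0} s·G(s) = K / (6·9·19) = (1/1026)·K.
e_ss = 2/K_v = 20.52 ⇒ K_v = 50/513 ⇒ K = (50/513)/(1/1026) = 100.

100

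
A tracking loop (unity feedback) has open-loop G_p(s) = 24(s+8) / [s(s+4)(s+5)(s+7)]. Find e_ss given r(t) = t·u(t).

35/48

The open loop has one pole at the origin → type 1 system.
K_v = lim_{s→0} s·G_p(s) = 24·8 / (4·5·7) = 48/35.
e_ss = 1/K_v = 1/(48/35) = 35/48.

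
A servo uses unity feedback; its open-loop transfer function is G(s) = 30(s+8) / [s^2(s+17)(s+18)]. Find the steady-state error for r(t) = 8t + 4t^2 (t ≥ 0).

10.2

Two free integrators in G(s): this is a type 2 system. Taking each input component in turn:
  • 8t: tracked with zero error.
  • 4t^2: e_ss = 8/K_a with K_a=40/51 → 10.2.
Total e_ss = 10.2.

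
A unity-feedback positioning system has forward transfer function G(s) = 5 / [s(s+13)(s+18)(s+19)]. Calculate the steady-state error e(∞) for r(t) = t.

889.2

G(s) has one factor of s in the denominator, so the system is type 1.
K_v = lim_{s→0} s·G(s) = 5 / (13·18·19) = 5/4446.
e_ss = 1/K_v = 1/(5/4446) = 889.2.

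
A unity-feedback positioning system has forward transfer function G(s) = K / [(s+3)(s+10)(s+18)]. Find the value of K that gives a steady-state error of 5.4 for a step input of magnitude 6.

System type = 0 (no poles at s=0).
K_p = lim_{s→0} G(s) = K / (3·10·18) = (1/540)·K.
e_ss = 6/(1 + K_p) = 5.4 ⇒ 1 + (1/540)·K = 10/9 ⇒ K = 60.

60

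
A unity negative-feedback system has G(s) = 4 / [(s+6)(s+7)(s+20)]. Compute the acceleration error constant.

The open loop has no poles at the origin → type 0 system.
K_a = lim_{s→0} s^2·G(s) = 0 (the extra factor of s kills the finite limit).

0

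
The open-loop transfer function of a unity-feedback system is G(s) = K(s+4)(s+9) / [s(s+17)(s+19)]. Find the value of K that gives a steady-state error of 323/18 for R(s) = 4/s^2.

G(s) has one factor of s in the denominator, so the system is type 1.
K_v = lim_{s→0} s·G(s) = K·4·9 / (17·19) = (36/323)·K.
e_ss = 4/K_v = 323/18 ⇒ K_v = 72/323 ⇒ K = (72/323)/(36/323) = 2.

2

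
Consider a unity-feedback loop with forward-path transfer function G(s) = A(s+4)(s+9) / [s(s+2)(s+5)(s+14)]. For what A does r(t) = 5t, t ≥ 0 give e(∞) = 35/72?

The open loop has one pole at the origin → type 1 system.
K_v = lim_{s→0} s·G(s) = A·4·9 / (2·5·14) = (9/35)·A.
e_ss = 5/K_v = 35/72 ⇒ K_v = 72/7 ⇒ A = (72/7)/(9/35) = 40.

40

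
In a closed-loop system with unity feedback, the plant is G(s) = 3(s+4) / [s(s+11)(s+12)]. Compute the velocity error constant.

The open loop has one pole at the origin → type 1 system.
K_v = lim_{s→0} s·G(s) = 3·4 / (11·12) = 1/11.

1/11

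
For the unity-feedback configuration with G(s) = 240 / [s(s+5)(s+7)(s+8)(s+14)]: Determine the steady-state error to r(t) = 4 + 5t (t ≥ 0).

G(s) has one factor of s in the denominator, so the system is type 1. Taking each input component in turn:
  • 4: tracked with zero error.
  • 5t: e_ss = 5/K_v with K_v=3/49 → 245/3.
Total e_ss = 245/3.

245/3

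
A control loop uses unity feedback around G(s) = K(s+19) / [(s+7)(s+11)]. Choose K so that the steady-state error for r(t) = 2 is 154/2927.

150

G(s) has no factors of s in the denominator, so the system is type 0.
K_p = lim_{s→0} G(s) = K·19 / (7·11) = (19/77)·K.
e_ss = 2/(1 + K_p) = 154/2927 ⇒ 1 + (19/77)·K = 2927/77 ⇒ K = 150.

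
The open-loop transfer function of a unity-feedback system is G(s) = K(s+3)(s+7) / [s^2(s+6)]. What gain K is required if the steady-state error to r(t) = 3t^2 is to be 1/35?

60

G(s) has two factors of s in the denominator, so the system is type 2.
K_a = lim_{s→0} s^2·G(s) = K·3·7 / (6) = 3.5·K.
e_ss = 6/K_a = 1/35 ⇒ K_a = 210 ⇒ K = 210/3.5 = 60.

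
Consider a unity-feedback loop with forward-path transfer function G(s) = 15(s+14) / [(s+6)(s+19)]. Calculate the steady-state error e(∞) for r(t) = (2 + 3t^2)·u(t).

The open loop has no poles at the origin → type 0 system. Taking each input component in turn:
  • 2: e_ss = 2/(1+K_p) with K_p=35/19 → 19/27.
  • 3t^2: a type-0 system cannot track it, e_ss → ∞.
The unbounded component dominates.

infinity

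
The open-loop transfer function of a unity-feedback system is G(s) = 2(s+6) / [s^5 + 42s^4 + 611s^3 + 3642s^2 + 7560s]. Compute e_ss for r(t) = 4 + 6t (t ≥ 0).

Lowest-order denominator term is 7560s, so the open loop has 1 pole at the origin → type 1 system. By superposition:
  • 4: tracked with zero error.
  • 6t: e_ss = 6/K_v with K_v=1/630 → 3780.
Total e_ss = 3780.

3780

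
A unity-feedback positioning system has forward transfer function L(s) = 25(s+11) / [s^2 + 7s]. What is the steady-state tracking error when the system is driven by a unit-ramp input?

7/275

Lowest-order denominator term is 7s, so the open loop has 1 pole at the origin → type 1 system.
K_v = lim_{s→0} s·L(s) = 25·11 / 7 = 275/7.
e_ss = 1/K_v = 1/(275/7) = 7/275.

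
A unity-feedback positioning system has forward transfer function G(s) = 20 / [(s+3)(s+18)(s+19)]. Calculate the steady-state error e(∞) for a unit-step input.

The open loop has no poles at the origin → type 0 system.
K_p = lim_{s→0} G(s) = 20 / (3·18·19) = 10/513.
e_ss = 1/(1 + K_p) = 1/(523/513) = 513/523.

513/523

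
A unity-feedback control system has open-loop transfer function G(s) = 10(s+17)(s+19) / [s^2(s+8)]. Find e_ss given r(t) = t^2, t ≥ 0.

8/1615

G(s) has two factors of s in the denominator, so the system is type 2.
K_a = lim_{s→0} s^2·G(s) = 10·17·19 / (8) = 403.75.
r(t) = t^2 gives R(s) = 2/s^3.
e_ss = 2/K_a = 2/403.75 = 8/1615.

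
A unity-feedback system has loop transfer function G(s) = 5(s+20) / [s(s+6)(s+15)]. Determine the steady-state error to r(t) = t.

One free integrator in G(s): this is a type 1 system.
K_v = lim_{s→0} s·G(s) = 5·20 / (6·15) = 10/9.
e_ss = 1/K_v = 1/(10/9) = 0.9.

0.9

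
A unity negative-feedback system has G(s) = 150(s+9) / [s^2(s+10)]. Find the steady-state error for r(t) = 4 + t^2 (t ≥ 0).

Two free integrators in G(s): this is a type 2 system. Taking each input component in turn:
  • 4: tracked with zero error.
  • t^2: e_ss = 2/K_a with K_a=135 → 2/135.
Total e_ss = 2/135.

2/135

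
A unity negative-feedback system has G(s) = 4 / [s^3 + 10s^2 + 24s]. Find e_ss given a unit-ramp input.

The denominator has no term below 24s — 1 pole at s=0, type 1.
K_v = lim_{s→0} s·G(s) = 4 / 24 = 1/6.
e_ss = 1/K_v = 1/(1/6) = 6.

6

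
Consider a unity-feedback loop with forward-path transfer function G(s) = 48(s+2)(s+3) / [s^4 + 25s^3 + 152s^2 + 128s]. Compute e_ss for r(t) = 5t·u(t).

20/9

Factoring s from the denominator leaves a polynomial with constant term 128, so the system is type 1.
K_v = lim_{s→0} s·G(s) = 48·2·3 / 128 = 2.25.
e_ss = 5/K_v = 5/2.25 = 20/9.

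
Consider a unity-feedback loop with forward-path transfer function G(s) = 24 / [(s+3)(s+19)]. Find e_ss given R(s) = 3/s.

The open loop has no poles at the origin → type 0 system.
K_p = lim_{s→0} G(s) = 24 / (3·19) = 8/19.
e_ss = 3/(1 + K_p) = 3/(27/19) = 19/9.

19/9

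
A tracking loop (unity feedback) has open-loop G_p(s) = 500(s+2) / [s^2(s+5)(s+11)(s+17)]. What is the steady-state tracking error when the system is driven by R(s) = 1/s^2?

Two free integrators in G_p(s): this is a type 2 system.
A type-2 system has K_v = ∞, so it tracks a ramp input with zero steady-state error.

0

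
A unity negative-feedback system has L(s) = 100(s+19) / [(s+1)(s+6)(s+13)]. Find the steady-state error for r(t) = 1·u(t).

The open loop has no poles at the origin → type 0 system.
K_p = lim_{s→0} L(s) = 100·19 / (1·6·13) = 950/39.
e_ss = 1/(1 + K_p) = 1/(989/39) = 39/989.

39/989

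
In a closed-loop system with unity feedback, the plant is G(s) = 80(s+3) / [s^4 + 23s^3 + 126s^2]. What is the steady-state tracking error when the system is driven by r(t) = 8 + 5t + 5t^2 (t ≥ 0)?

Factoring s^2 from the denominator leaves a polynomial with constant term 126, so the system is type 2. Treating each term separately:
  • 8: tracked with zero error.
  • 5t: tracked with zero error.
  • 5t^2: e_ss = 10/K_a with K_a=40/21 → 5.25.
Total e_ss = 5.25.

5.25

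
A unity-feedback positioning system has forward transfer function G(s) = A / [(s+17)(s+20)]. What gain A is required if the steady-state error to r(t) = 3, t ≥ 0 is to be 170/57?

G(s) has no factors of s in the denominator, so the system is type 0.
K_p = lim_{s→0} G(s) = A / (17·20) = (1/340)·A.
e_ss = 3/(1 + K_p) = 170/57 ⇒ 1 + (1/340)·A = 171/170 ⇒ A = 2.

2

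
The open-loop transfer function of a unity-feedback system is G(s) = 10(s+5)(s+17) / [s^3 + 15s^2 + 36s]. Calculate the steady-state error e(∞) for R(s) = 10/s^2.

The denominator has no term below 36s — 1 pole at s=0, type 1.
K_v = lim_{s→0} s·G(s) = 10·5·17 / 36 = 425/18.
e_ss = 10/K_v = 10/(425/18) = 36/85.

36/85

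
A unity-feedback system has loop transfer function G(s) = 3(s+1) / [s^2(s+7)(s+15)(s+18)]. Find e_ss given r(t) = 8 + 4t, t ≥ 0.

0

Two free integrators in G(s): this is a type 2 system. By superposition:
  • 8: tracked with zero error.
  • 4t: tracked with zero error.
Total e_ss = 0.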